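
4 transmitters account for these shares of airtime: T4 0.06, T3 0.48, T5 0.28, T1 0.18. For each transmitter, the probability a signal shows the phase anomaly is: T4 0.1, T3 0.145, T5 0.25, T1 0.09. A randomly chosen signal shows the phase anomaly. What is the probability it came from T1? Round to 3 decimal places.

Prior × likelihood for each hypothesis:
  T4: 0.06 × 0.1 = 0.006
  T3: 0.48 × 0.145 = 0.0696
  T5: 0.28 × 0.25 = 0.07
  T1: 0.18 × 0.09 = 0.0162
Sum = 0.1618.
P(T1 | evidence) = 0.0162 / 0.1618 ≈ 0.100.

0.100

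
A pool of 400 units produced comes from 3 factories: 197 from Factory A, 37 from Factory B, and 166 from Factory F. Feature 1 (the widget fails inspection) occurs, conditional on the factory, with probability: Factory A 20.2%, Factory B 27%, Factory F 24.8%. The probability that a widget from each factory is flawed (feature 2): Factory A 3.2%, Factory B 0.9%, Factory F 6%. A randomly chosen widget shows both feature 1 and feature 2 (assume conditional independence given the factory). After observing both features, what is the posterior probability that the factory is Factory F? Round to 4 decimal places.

0.6444

Prior × likelihood for each hypothesis:
  Factory A: 0.4925 × 0.202 × 0.032 = 0.00318352
  Factory B: 0.0925 × 0.27 × 0.009 = 0.000224775
  Factory F: 0.415 × 0.248 × 0.06 = 0.0061752
Total = 0.009583495.
P(Factory F | evidence) = 0.0061752 / 0.009583495 ≈ 0.6444.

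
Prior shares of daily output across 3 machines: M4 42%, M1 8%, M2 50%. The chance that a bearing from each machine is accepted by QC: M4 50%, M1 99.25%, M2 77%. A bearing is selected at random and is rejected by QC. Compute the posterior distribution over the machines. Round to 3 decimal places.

M4 0.645, M1 0.002, M2 0.353

Taking complements, P(rejected | each) = M4 0.5, M1 0.0075, M2 0.23.
Prior × likelihood for each hypothesis:
  M4: 0.42 × 0.5 = 0.21
  M1: 0.08 × 0.0075 = 0.0006
  M2: 0.5 × 0.23 = 0.115
Normalizing constant = 0.3256.
P(M4 | rejected) = 0.21/0.3256 ≈ 0.645
P(M1 | rejected) = 0.0006/0.3256 ≈ 0.002
P(M2 | rejected) = 0.115/0.3256 ≈ 0.353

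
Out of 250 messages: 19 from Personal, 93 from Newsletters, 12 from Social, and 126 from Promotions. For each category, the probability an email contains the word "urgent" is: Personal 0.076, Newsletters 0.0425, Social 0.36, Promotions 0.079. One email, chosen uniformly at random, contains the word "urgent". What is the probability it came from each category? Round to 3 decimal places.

Compute prior × likelihood for every hypothesis:
  Personal: 0.076 × 0.076 = 0.005776
  Newsletters: 0.372 × 0.0425 = 0.01581
  Social: 0.048 × 0.36 = 0.01728
  Promotions: 0.504 × 0.079 = 0.039816
Normalizing constant = 0.078682.
P(Personal | urgent-flag) = 0.005776/0.078682 ≈ 0.073
P(Newsletters | urgent-flag) = 0.01581/0.078682 ≈ 0.201
P(Social | urgent-flag) = 0.01728/0.078682 ≈ 0.220
P(Promotions | urgent-flag) = 0.039816/0.078682 ≈ 0.506

Personal 0.073, Newsletters 0.201, Social 0.220, Promotions 0.506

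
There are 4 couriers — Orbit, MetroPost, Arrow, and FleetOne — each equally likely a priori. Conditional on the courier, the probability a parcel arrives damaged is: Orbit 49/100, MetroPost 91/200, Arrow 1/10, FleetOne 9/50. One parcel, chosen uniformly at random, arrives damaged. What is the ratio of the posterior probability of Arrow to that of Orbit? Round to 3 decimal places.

0.204

With a uniform prior (1/4 each), posterior ∝ likelihood:
  Orbit: 0.49
  MetroPost: 0.455
  Arrow: 0.1
  FleetOne: 0.18
Sum = 1.225.
The ratio is 0.1 / 0.49 (the normalizer cancels) = 0.204.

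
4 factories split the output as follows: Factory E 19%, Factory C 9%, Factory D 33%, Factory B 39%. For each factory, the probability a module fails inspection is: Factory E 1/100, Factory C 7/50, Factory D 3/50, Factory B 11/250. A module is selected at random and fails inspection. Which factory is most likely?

Factory D

By Bayes' rule, posterior ∝ prior × likelihood:
  Factory E: 0.19 × 0.01 = 0.0019
  Factory C: 0.09 × 0.14 = 0.0126
  Factory D: 0.33 × 0.06 = 0.0198
  Factory B: 0.39 × 0.044 = 0.01716
Normalizing constant = 0.05146.
Largest term belongs to Factory D, so Factory D is most probable.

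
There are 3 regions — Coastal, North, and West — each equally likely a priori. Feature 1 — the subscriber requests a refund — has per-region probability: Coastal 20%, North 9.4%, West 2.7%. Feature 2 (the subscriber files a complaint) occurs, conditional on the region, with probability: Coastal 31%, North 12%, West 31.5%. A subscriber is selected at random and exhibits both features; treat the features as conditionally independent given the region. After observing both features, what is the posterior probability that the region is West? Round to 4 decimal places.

0.1040

Since the prior is uniform, the posterior is proportional to the likelihood:
  Coastal: 0.2 × 0.31 = 0.062
  North: 0.094 × 0.12 = 0.01128
  West: 0.027 × 0.315 = 0.008505
Total = 0.081785.
P(West | evidence) = 0.008505 / 0.081785 ≈ 0.1040.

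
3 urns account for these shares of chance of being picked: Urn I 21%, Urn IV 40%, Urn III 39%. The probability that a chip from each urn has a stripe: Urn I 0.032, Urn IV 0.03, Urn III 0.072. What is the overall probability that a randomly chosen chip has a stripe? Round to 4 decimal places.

0.0468

By Bayes' rule, posterior ∝ prior × likelihood:
  Urn I: 0.21 × 0.032 = 0.00672
  Urn IV: 0.4 × 0.03 = 0.012
  Urn III: 0.39 × 0.072 = 0.02808
P(striped) = 0.00672 + 0.012 + 0.02808 = 0.0468 → 0.0468.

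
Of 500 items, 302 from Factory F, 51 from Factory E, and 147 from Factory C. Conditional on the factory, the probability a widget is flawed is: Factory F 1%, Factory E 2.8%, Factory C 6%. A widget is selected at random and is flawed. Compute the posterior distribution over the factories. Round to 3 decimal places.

Factory F 0.228, Factory E 0.108, Factory C 0.665

By Bayes' rule, posterior ∝ prior × likelihood:
  Factory F: 0.604 × 0.01 = 0.00604
  Factory E: 0.102 × 0.028 = 0.002856
  Factory C: 0.294 × 0.06 = 0.01764
Total = 0.026536.
P(Factory F | flawed) = 0.00604/0.026536 ≈ 0.228
P(Factory E | flawed) = 0.002856/0.026536 ≈ 0.108
P(Factory C | flawed) = 0.01764/0.026536 ≈ 0.665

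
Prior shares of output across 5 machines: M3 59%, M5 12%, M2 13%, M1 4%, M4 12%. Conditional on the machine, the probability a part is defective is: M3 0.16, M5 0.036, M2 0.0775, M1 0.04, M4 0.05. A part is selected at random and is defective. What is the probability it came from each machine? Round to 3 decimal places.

Prior × likelihood for each hypothesis:
  M3: 0.59 × 0.16 = 0.0944
  M5: 0.12 × 0.036 = 0.00432
  M2: 0.13 × 0.0775 = 0.010075
  M1: 0.04 × 0.04 = 0.0016
  M4: 0.12 × 0.05 = 0.006
Normalizing constant = 0.116395.
P(M3 | defective) = 0.0944/0.116395 ≈ 0.811
P(M5 | defective) = 0.00432/0.116395 ≈ 0.037
P(M2 | defective) = 0.010075/0.116395 ≈ 0.087
P(M1 | defective) = 0.0016/0.116395 ≈ 0.014
P(M4 | defective) = 0.006/0.116395 ≈ 0.052
(Check: 0.811+0.037+0.087+0.014+0.052 = 1.001.)

M3 0.811, M5 0.037, M2 0.087, M1 0.014, M4 0.052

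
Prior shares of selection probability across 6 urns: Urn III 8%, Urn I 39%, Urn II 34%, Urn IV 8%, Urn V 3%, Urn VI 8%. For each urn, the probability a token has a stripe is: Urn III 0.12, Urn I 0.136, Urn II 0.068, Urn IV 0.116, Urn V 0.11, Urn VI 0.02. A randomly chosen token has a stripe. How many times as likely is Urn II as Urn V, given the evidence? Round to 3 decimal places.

By Bayes' rule, posterior ∝ prior × likelihood:
  Urn III: 0.08 × 0.12 = 0.0096
  Urn I: 0.39 × 0.136 = 0.05304
  Urn II: 0.34 × 0.068 = 0.02312
  Urn IV: 0.08 × 0.116 = 0.00928
  Urn V: 0.03 × 0.11 = 0.0033
  Urn VI: 0.08 × 0.02 = 0.0016
Total = 0.09994.
The ratio is 0.02312 / 0.0033 (the normalizer cancels) = 7.006.

7.006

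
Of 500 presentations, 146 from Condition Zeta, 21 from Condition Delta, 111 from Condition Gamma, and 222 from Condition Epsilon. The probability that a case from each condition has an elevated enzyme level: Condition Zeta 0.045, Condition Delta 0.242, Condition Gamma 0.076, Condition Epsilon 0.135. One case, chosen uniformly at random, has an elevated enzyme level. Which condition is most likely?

Prior × likelihood for each hypothesis:
  Condition Zeta: 0.292 × 0.045 = 0.01314
  Condition Delta: 0.042 × 0.242 = 0.010164
  Condition Gamma: 0.222 × 0.076 = 0.016872
  Condition Epsilon: 0.444 × 0.135 = 0.05994
Normalizing constant = 0.100116.
Largest term belongs to Condition Epsilon, so Condition Epsilon is most probable.

Condition Epsilon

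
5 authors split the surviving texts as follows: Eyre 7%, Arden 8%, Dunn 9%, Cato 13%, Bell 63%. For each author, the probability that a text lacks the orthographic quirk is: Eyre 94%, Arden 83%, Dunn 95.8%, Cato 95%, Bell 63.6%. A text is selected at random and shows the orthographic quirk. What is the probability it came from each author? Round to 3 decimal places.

Taking complements, P(quirk | each) = Eyre 0.06, Arden 0.17, Dunn 0.042, Cato 0.05, Bell 0.364.
By Bayes' rule, posterior ∝ prior × likelihood:
  Eyre: 0.07 × 0.06 = 0.0042
  Arden: 0.08 × 0.17 = 0.0136
  Dunn: 0.09 × 0.042 = 0.00378
  Cato: 0.13 × 0.05 = 0.0065
  Bell: 0.63 × 0.364 = 0.22932
Total = 0.2574.
P(Eyre | quirk) = 0.0042/0.2574 ≈ 0.016
P(Arden | quirk) = 0.0136/0.2574 ≈ 0.053
P(Dunn | quirk) = 0.00378/0.2574 ≈ 0.015
P(Cato | quirk) = 0.0065/0.2574 ≈ 0.025
P(Bell | quirk) = 0.22932/0.2574 ≈ 0.891

Eyre 0.016, Arden 0.053, Dunn 0.015, Cato 0.025, Bell 0.891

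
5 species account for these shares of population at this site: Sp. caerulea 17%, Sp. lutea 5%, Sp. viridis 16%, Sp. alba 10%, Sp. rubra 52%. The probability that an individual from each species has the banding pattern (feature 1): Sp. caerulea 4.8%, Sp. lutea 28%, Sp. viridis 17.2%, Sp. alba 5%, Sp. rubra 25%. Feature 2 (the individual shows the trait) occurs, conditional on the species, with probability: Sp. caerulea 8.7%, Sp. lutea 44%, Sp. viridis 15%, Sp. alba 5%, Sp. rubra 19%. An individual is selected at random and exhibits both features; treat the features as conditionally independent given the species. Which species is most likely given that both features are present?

Sp. rubra

Prior × likelihood for each hypothesis:
  Sp. caerulea: 0.17 × 0.048 × 0.087 = 0.00070992
  Sp. lutea: 0.05 × 0.28 × 0.44 = 0.00616
  Sp. viridis: 0.16 × 0.172 × 0.15 = 0.004128
  Sp. alba: 0.1 × 0.05 × 0.05 = 0.00025
  Sp. rubra: 0.52 × 0.25 × 0.19 = 0.0247
Total = 0.03594792.
Largest term belongs to Sp. rubra, so Sp. rubra is most probable.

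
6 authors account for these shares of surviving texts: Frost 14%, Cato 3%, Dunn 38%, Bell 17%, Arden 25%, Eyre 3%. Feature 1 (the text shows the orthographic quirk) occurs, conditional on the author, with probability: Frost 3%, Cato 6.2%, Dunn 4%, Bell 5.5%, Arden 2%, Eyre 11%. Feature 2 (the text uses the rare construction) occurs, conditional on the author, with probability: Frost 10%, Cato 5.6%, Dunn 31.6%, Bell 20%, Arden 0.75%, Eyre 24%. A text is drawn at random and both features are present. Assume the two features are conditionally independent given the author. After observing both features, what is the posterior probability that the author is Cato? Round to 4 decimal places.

0.0130

Compute prior × likelihood for every hypothesis:
  Frost: 0.14 × 0.03 × 0.1 = 0.00042
  Cato: 0.03 × 0.062 × 0.056 = 0.00010416
  Dunn: 0.38 × 0.04 × 0.316 = 0.0048032
  Bell: 0.17 × 0.055 × 0.2 = 0.00187
  Arden: 0.25 × 0.02 × 0.0075 = 0.0000375
  Eyre: 0.03 × 0.11 × 0.24 = 0.000792
Normalizing constant = 0.00802686.
P(Cato | evidence) = 0.00010416 / 0.00802686 ≈ 0.0130.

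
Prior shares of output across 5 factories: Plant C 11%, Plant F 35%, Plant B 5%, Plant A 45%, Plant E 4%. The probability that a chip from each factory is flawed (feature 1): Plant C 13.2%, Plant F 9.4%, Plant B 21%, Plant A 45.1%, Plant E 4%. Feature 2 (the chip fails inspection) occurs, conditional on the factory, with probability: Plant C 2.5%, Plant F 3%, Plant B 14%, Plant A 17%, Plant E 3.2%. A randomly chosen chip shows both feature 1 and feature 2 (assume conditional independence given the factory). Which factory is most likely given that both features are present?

Plant A

Prior × likelihood for each hypothesis:
  Plant C: 0.11 × 0.132 × 0.025 = 0.000363
  Plant F: 0.35 × 0.094 × 0.03 = 0.000987
  Plant B: 0.05 × 0.21 × 0.14 = 0.00147
  Plant A: 0.45 × 0.451 × 0.17 = 0.0345015
  Plant E: 0.04 × 0.04 × 0.032 = 0.0000512
Sum = 0.0373727.
Largest term belongs to Plant A, so Plant A is most probable.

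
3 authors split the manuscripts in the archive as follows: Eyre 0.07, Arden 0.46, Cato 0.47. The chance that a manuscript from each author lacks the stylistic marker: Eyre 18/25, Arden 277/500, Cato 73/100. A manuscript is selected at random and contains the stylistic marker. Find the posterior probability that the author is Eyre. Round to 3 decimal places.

0.056

Taking complements, P(marker | each) = Eyre 0.28, Arden 0.446, Cato 0.27.
Compute prior × likelihood for every hypothesis:
  Eyre: 0.07 × 0.28 = 0.0196
  Arden: 0.46 × 0.446 = 0.20516
  Cato: 0.47 × 0.27 = 0.1269
Normalizing constant = 0.35166.
P(Eyre | evidence) = 0.0196 / 0.35166 ≈ 0.056.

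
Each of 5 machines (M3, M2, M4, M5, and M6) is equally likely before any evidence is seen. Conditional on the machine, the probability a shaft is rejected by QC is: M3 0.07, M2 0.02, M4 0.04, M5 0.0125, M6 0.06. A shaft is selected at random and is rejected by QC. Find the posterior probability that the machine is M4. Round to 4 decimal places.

0.1975

Since the prior is uniform, the posterior is proportional to the likelihood:
  M3: 0.07
  M2: 0.02
  M4: 0.04
  M5: 0.0125
  M6: 0.06
Sum = 0.2025.
P(M4 | evidence) = 0.04 / 0.2025 ≈ 0.1975.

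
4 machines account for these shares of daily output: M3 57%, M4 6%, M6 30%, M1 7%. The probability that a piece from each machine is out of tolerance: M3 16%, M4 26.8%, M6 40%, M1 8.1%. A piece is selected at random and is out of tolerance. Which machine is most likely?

By Bayes' rule, posterior ∝ prior × likelihood:
  M3: 0.57 × 0.16 = 0.0912
  M4: 0.06 × 0.268 = 0.01608
  M6: 0.3 × 0.4 = 0.12
  M1: 0.07 × 0.081 = 0.00567
Sum = 0.23295.
Largest term belongs to M6, so M6 is most probable.

M6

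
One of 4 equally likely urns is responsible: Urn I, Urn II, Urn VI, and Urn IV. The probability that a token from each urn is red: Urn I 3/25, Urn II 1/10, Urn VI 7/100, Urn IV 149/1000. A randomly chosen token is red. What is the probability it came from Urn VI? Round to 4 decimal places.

With a uniform prior (1/4 each), posterior ∝ likelihood:
  Urn I: 0.12
  Urn II: 0.1
  Urn VI: 0.07
  Urn IV: 0.149
Normalizing constant = 0.439.
P(Urn VI | evidence) = 0.07 / 0.439 ≈ 0.1595.

0.1595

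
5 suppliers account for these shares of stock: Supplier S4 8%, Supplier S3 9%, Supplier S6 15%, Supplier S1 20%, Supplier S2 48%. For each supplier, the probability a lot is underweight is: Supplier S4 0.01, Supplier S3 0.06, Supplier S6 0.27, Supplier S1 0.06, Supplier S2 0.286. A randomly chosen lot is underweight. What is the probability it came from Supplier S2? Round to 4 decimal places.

Unnormalized posteriors (prior × likelihood):
  Supplier S4: 0.08 × 0.01 = 0.0008
  Supplier S3: 0.09 × 0.06 = 0.0054
  Supplier S6: 0.15 × 0.27 = 0.0405
  Supplier S1: 0.2 × 0.06 = 0.012
  Supplier S2: 0.48 × 0.286 = 0.13728
Sum = 0.19598.
P(Supplier S2 | evidence) = 0.13728 / 0.19598 ≈ 0.7005.

0.7005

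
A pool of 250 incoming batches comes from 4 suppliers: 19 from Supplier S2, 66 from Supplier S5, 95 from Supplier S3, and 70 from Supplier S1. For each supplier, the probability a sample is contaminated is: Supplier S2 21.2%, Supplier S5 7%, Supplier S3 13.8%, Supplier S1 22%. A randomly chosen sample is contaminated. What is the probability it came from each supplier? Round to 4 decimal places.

By Bayes' rule, posterior ∝ prior × likelihood:
  Supplier S2: 0.076 × 0.212 = 0.016112
  Supplier S5: 0.264 × 0.07 = 0.01848
  Supplier S3: 0.38 × 0.138 = 0.05244
  Supplier S1: 0.28 × 0.22 = 0.0616
Total = 0.148632.
P(Supplier S2 | contaminated) = 0.016112/0.148632 ≈ 0.1084
P(Supplier S5 | contaminated) = 0.01848/0.148632 ≈ 0.1243
P(Supplier S3 | contaminated) = 0.05244/0.148632 ≈ 0.3528
P(Supplier S1 | contaminated) = 0.0616/0.148632 ≈ 0.4144
(Check: 0.1084+0.1243+0.3528+0.4144 = 0.9999.)

Supplier S2 0.1084, Supplier S5 0.1243, Supplier S3 0.3528, Supplier S1 0.4144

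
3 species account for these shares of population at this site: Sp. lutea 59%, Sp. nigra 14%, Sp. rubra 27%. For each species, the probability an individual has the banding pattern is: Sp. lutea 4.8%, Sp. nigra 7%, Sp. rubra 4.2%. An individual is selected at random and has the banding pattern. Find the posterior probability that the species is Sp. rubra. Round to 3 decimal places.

Unnormalized posteriors (prior × likelihood):
  Sp. lutea: 0.59 × 0.048 = 0.02832
  Sp. nigra: 0.14 × 0.07 = 0.0098
  Sp. rubra: 0.27 × 0.042 = 0.01134
Normalizing constant = 0.04946.
P(Sp. rubra | evidence) = 0.01134 / 0.04946 ≈ 0.229.

0.229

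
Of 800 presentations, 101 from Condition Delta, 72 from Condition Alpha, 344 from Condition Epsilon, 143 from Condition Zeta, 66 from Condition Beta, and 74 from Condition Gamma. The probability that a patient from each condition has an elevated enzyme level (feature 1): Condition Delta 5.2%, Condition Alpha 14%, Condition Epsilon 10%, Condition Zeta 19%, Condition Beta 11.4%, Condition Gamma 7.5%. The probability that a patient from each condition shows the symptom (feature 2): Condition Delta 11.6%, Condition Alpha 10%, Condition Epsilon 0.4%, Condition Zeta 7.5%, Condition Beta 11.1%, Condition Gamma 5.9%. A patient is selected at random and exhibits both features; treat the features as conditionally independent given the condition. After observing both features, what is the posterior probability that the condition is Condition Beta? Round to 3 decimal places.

Compute prior × likelihood for every hypothesis:
  Condition Delta: 0.12625 × 0.052 × 0.116 = 0.00076154
  Condition Alpha: 0.09 × 0.14 × 0.1 = 0.00126
  Condition Epsilon: 0.43 × 0.1 × 0.004 = 0.000172
  Condition Zeta: 0.17875 × 0.19 × 0.075 = 0.0025471875
  Condition Beta: 0.0825 × 0.114 × 0.111 = 0.001043955
  Condition Gamma: 0.0925 × 0.075 × 0.059 = 0.0004093125
Sum = 0.006193995.
P(Condition Beta | evidence) = 0.001043955 / 0.006193995 ≈ 0.169.

0.169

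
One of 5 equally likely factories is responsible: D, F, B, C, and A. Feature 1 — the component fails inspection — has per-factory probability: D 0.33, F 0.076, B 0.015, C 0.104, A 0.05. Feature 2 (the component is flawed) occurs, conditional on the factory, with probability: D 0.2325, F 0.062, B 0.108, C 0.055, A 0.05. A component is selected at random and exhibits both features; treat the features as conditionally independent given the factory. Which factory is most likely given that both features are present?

With a uniform prior (1/5 each), posterior ∝ likelihood:
  D: 0.33 × 0.2325 = 0.076725
  F: 0.076 × 0.062 = 0.004712
  B: 0.015 × 0.108 = 0.00162
  C: 0.104 × 0.055 = 0.00572
  A: 0.05 × 0.05 = 0.0025
Total = 0.091277.
Largest term belongs to D, so D is most probable.

D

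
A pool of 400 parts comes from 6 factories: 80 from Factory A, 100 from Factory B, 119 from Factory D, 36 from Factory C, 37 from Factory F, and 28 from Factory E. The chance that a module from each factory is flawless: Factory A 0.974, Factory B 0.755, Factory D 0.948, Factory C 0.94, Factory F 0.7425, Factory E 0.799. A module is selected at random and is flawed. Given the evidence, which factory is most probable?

Taking complements, P(flawed | each) = Factory A 0.026, Factory B 0.245, Factory D 0.052, Factory C 0.06, Factory F 0.2575, Factory E 0.201.
By Bayes' rule, posterior ∝ prior × likelihood:
  Factory A: 0.2 × 0.026 = 0.0052
  Factory B: 0.25 × 0.245 = 0.06125
  Factory D: 0.2975 × 0.052 = 0.01547
  Factory C: 0.09 × 0.06 = 0.0054
  Factory F: 0.0925 × 0.2575 = 0.02381875
  Factory E: 0.07 × 0.201 = 0.01407
Sum = 0.12520875.
Largest term belongs to Factory B, so Factory B is most probable.

Factory B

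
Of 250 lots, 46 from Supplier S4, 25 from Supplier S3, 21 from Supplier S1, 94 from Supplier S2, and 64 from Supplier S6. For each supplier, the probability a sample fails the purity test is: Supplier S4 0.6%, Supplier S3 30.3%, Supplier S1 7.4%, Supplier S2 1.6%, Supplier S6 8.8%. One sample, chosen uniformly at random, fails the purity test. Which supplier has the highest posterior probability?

By Bayes' rule, posterior ∝ prior × likelihood:
  Supplier S4: 0.184 × 0.006 = 0.001104
  Supplier S3: 0.1 × 0.303 = 0.0303
  Supplier S1: 0.084 × 0.074 = 0.006216
  Supplier S2: 0.376 × 0.016 = 0.006016
  Supplier S6: 0.256 × 0.088 = 0.022528
Total = 0.066164.
Largest term belongs to Supplier S3, so Supplier S3 is most probable.

Supplier S3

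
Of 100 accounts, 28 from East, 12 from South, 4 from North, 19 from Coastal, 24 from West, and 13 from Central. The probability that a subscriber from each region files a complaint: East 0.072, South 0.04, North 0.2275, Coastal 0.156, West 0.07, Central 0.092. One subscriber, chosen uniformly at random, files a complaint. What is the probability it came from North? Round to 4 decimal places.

Unnormalized posteriors (prior × likelihood):
  East: 0.28 × 0.072 = 0.02016
  South: 0.12 × 0.04 = 0.0048
  North: 0.04 × 0.2275 = 0.0091
  Coastal: 0.19 × 0.156 = 0.02964
  West: 0.24 × 0.07 = 0.0168
  Central: 0.13 × 0.092 = 0.01196
Sum = 0.09246.
P(North | evidence) = 0.0091 / 0.09246 ≈ 0.0984.

0.0984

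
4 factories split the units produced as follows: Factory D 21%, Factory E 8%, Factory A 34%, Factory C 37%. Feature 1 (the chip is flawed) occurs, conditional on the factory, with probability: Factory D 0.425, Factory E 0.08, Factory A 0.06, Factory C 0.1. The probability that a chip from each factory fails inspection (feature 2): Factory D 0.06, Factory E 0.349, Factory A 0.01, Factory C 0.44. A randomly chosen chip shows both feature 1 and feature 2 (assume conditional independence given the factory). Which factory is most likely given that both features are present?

Factory C

Unnormalized posteriors (prior × likelihood):
  Factory D: 0.21 × 0.425 × 0.06 = 0.005355
  Factory E: 0.08 × 0.08 × 0.349 = 0.0022336
  Factory A: 0.34 × 0.06 × 0.01 = 0.000204
  Factory C: 0.37 × 0.1 × 0.44 = 0.01628
Normalizing constant = 0.0240726.
Largest term belongs to Factory C, so Factory C is most probable.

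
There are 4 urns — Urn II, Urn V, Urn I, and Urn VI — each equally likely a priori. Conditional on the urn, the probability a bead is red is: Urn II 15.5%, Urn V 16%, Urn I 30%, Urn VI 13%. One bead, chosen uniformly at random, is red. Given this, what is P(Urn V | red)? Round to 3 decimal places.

0.215

Since the prior is uniform, the posterior is proportional to the likelihood:
  Urn II: 0.155
  Urn V: 0.16
  Urn I: 0.3
  Urn VI: 0.13
Total = 0.745.
P(Urn V | evidence) = 0.16 / 0.745 ≈ 0.215.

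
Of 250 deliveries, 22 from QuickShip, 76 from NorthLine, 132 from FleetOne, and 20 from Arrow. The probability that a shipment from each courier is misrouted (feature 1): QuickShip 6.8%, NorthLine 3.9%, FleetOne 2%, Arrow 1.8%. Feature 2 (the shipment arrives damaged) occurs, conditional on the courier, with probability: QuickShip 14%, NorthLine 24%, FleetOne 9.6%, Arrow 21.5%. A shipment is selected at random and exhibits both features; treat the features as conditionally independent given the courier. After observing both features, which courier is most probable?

NorthLine

Unnormalized posteriors (prior × likelihood):
  QuickShip: 0.088 × 0.068 × 0.14 = 0.00083776
  NorthLine: 0.304 × 0.039 × 0.24 = 0.00284544
  FleetOne: 0.528 × 0.02 × 0.096 = 0.00101376
  Arrow: 0.08 × 0.018 × 0.215 = 0.0003096
Normalizing constant = 0.00500656.
Largest term belongs to NorthLine, so NorthLine is most probable.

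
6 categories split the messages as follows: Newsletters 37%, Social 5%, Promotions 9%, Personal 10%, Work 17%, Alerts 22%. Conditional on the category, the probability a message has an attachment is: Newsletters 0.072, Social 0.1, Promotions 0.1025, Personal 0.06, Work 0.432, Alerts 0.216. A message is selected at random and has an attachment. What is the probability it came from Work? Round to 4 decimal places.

0.4376

Compute prior × likelihood for every hypothesis:
  Newsletters: 0.37 × 0.072 = 0.02664
  Social: 0.05 × 0.1 = 0.005
  Promotions: 0.09 × 0.1025 = 0.009225
  Personal: 0.1 × 0.06 = 0.006
  Work: 0.17 × 0.432 = 0.07344
  Alerts: 0.22 × 0.216 = 0.04752
Sum = 0.167825.
P(Work | evidence) = 0.07344 / 0.167825 ≈ 0.4376.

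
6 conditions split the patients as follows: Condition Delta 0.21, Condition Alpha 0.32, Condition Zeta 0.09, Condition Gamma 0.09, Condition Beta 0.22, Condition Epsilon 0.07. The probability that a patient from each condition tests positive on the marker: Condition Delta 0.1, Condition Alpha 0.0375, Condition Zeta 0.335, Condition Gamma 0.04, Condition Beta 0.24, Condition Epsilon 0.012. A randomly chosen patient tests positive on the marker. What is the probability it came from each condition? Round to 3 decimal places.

Condition Delta 0.174, Condition Alpha 0.100, Condition Zeta 0.250, Condition Gamma 0.030, Condition Beta 0.439, Condition Epsilon 0.007

By Bayes' rule, posterior ∝ prior × likelihood:
  Condition Delta: 0.21 × 0.1 = 0.021
  Condition Alpha: 0.32 × 0.0375 = 0.012
  Condition Zeta: 0.09 × 0.335 = 0.03015
  Condition Gamma: 0.09 × 0.04 = 0.0036
  Condition Beta: 0.22 × 0.24 = 0.0528
  Condition Epsilon: 0.07 × 0.012 = 0.00084
Total = 0.12039.
P(Condition Delta | marker-positive) = 0.021/0.12039 ≈ 0.174
P(Condition Alpha | marker-positive) = 0.012/0.12039 ≈ 0.100
P(Condition Zeta | marker-positive) = 0.03015/0.12039 ≈ 0.250
P(Condition Gamma | marker-positive) = 0.0036/0.12039 ≈ 0.030
P(Condition Beta | marker-positive) = 0.0528/0.12039 ≈ 0.439
P(Condition Epsilon | marker-positive) = 0.00084/0.12039 ≈ 0.007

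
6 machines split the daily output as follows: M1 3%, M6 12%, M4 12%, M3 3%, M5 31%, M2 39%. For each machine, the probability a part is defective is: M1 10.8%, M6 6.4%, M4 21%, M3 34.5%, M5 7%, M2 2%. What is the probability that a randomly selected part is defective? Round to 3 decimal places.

0.076

Unnormalized posteriors (prior × likelihood):
  M1: 0.03 × 0.108 = 0.00324
  M6: 0.12 × 0.064 = 0.00768
  M4: 0.12 × 0.21 = 0.0252
  M3: 0.03 × 0.345 = 0.01035
  M5: 0.31 × 0.07 = 0.0217
  M2: 0.39 × 0.02 = 0.0078
P(defective) = 0.00324 + 0.00768 + 0.0252 + 0.01035 + 0.0217 + 0.0078 = 0.07597 → 0.076.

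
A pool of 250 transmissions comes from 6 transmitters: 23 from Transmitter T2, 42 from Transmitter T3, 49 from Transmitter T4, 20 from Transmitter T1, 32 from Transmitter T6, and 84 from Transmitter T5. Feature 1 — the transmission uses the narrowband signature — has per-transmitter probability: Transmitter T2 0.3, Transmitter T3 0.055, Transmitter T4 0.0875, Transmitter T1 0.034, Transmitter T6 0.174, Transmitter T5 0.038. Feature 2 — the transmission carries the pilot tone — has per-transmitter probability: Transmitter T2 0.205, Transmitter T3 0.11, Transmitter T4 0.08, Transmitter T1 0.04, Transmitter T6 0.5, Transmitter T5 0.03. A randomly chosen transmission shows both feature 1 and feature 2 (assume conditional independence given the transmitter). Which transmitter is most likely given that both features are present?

By Bayes' rule, posterior ∝ prior × likelihood:
  Transmitter T2: 0.092 × 0.3 × 0.205 = 0.005658
  Transmitter T3: 0.168 × 0.055 × 0.11 = 0.0010164
  Transmitter T4: 0.196 × 0.0875 × 0.08 = 0.001372
  Transmitter T1: 0.08 × 0.034 × 0.04 = 0.0001088
  Transmitter T6: 0.128 × 0.174 × 0.5 = 0.011136
  Transmitter T5: 0.336 × 0.038 × 0.03 = 0.00038304
Total = 0.01967424.
Largest term belongs to Transmitter T6, so Transmitter T6 is most probable.

Transmitter T6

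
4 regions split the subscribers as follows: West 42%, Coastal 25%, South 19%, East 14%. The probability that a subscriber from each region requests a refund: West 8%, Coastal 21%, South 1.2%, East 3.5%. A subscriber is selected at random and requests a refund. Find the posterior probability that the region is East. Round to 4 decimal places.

0.0525

Compute prior × likelihood for every hypothesis:
  West: 0.42 × 0.08 = 0.0336
  Coastal: 0.25 × 0.21 = 0.0525
  South: 0.19 × 0.012 = 0.00228
  East: 0.14 × 0.035 = 0.0049
Total = 0.09328.
P(East | evidence) = 0.0049 / 0.09328 ≈ 0.0525.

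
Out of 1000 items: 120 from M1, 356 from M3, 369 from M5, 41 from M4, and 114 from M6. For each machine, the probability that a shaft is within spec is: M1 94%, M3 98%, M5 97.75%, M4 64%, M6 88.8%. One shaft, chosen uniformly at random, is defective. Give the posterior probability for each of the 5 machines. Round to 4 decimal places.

Taking complements, P(defective | each) = M1 0.06, M3 0.02, M5 0.0225, M4 0.36, M6 0.112.
Prior × likelihood for each hypothesis:
  M1: 0.12 × 0.06 = 0.0072
  M3: 0.356 × 0.02 = 0.00712
  M5: 0.369 × 0.0225 = 0.0083025
  M4: 0.041 × 0.36 = 0.01476
  M6: 0.114 × 0.112 = 0.012768
Sum = 0.0501505.
P(M1 | defective) = 0.0072/0.0501505 ≈ 0.1436
P(M3 | defective) = 0.00712/0.0501505 ≈ 0.1420
P(M5 | defective) = 0.0083025/0.0501505 ≈ 0.1656
P(M4 | defective) = 0.01476/0.0501505 ≈ 0.2943
P(M6 | defective) = 0.012768/0.0501505 ≈ 0.2546
(Check: 0.1436+0.1420+0.1656+0.2943+0.2546 = 1.0001.)

M1 0.1436, M3 0.1420, M5 0.1656, M4 0.2943, M6 0.2546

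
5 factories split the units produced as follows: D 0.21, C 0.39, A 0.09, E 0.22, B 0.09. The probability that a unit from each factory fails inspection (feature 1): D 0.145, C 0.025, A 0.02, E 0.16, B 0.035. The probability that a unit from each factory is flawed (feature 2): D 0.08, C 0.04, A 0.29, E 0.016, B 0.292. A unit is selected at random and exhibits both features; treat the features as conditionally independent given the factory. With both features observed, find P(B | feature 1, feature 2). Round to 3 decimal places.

Prior × likelihood for each hypothesis:
  D: 0.21 × 0.145 × 0.08 = 0.002436
  C: 0.39 × 0.025 × 0.04 = 0.00039
  A: 0.09 × 0.02 × 0.29 = 0.000522
  E: 0.22 × 0.16 × 0.016 = 0.0005632
  B: 0.09 × 0.035 × 0.292 = 0.0009198
Sum = 0.004831.
P(B | evidence) = 0.0009198 / 0.004831 ≈ 0.190.

0.190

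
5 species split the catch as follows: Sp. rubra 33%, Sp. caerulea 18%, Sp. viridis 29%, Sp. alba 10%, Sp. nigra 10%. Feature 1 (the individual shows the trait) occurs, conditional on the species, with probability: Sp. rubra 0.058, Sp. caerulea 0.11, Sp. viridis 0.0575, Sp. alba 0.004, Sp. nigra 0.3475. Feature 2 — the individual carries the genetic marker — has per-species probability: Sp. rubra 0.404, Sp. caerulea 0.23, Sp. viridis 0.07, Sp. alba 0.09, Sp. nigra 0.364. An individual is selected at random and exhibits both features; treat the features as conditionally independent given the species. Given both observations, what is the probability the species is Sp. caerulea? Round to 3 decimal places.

Unnormalized posteriors (prior × likelihood):
  Sp. rubra: 0.33 × 0.058 × 0.404 = 0.00773256
  Sp. caerulea: 0.18 × 0.11 × 0.23 = 0.004554
  Sp. viridis: 0.29 × 0.0575 × 0.07 = 0.00116725
  Sp. alba: 0.1 × 0.004 × 0.09 = 0.000036
  Sp. nigra: 0.1 × 0.3475 × 0.364 = 0.012649
Sum = 0.02613881.
P(Sp. caerulea | evidence) = 0.004554 / 0.02613881 ≈ 0.174.

0.174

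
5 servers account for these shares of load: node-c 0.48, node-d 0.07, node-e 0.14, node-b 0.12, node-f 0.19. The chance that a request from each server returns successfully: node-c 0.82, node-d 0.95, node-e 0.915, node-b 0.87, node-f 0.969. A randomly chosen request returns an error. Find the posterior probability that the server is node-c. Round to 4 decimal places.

Taking complements, P(error | each) = node-c 0.18, node-d 0.05, node-e 0.085, node-b 0.13, node-f 0.031.
Compute prior × likelihood for every hypothesis:
  node-c: 0.48 × 0.18 = 0.0864
  node-d: 0.07 × 0.05 = 0.0035
  node-e: 0.14 × 0.085 = 0.0119
  node-b: 0.12 × 0.13 = 0.0156
  node-f: 0.19 × 0.031 = 0.00589
Sum = 0.12329.
P(node-c | evidence) = 0.0864 / 0.12329 ≈ 0.7008.

0.7008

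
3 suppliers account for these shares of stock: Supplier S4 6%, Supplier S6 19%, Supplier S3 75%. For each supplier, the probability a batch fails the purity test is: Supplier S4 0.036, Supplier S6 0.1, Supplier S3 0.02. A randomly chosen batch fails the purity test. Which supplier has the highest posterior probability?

By Bayes' rule, posterior ∝ prior × likelihood:
  Supplier S4: 0.06 × 0.036 = 0.00216
  Supplier S6: 0.19 × 0.1 = 0.019
  Supplier S3: 0.75 × 0.02 = 0.015
Total = 0.03616.
Largest term belongs to Supplier S6, so Supplier S6 is most probable.

Supplier S6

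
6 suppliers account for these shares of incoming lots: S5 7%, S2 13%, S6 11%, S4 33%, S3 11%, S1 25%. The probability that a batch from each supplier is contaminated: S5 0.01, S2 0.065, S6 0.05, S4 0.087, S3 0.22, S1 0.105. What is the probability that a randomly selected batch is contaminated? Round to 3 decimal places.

0.094

By Bayes' rule, posterior ∝ prior × likelihood:
  S5: 0.07 × 0.01 = 0.0007
  S2: 0.13 × 0.065 = 0.00845
  S6: 0.11 × 0.05 = 0.0055
  S4: 0.33 × 0.087 = 0.02871
  S3: 0.11 × 0.22 = 0.0242
  S1: 0.25 × 0.105 = 0.02625
P(contaminated) = 0.0007 + 0.00845 + 0.0055 + 0.02871 + 0.0242 + 0.02625 = 0.09381 → 0.094.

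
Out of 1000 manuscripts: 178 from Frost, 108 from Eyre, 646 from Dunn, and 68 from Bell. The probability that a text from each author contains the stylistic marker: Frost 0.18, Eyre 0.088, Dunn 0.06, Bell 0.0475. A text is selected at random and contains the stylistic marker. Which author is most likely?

Prior × likelihood for each hypothesis:
  Frost: 0.178 × 0.18 = 0.03204
  Eyre: 0.108 × 0.088 = 0.009504
  Dunn: 0.646 × 0.06 = 0.03876
  Bell: 0.068 × 0.0475 = 0.00323
Total = 0.083534.
Largest term belongs to Dunn, so Dunn is most probable.

Dunn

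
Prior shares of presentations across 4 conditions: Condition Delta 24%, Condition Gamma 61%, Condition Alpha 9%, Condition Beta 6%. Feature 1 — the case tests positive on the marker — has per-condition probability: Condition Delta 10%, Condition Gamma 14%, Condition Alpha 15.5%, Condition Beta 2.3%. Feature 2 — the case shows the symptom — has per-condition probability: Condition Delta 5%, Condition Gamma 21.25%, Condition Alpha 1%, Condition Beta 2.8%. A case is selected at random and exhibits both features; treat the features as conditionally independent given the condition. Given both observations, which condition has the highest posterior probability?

Condition Gamma

Unnormalized posteriors (prior × likelihood):
  Condition Delta: 0.24 × 0.1 × 0.05 = 0.0012
  Condition Gamma: 0.61 × 0.14 × 0.2125 = 0.0181475
  Condition Alpha: 0.09 × 0.155 × 0.01 = 0.0001395
  Condition Beta: 0.06 × 0.023 × 0.028 = 0.00003864
Normalizing constant = 0.01952564.
Largest term belongs to Condition Gamma, so Condition Gamma is most probable.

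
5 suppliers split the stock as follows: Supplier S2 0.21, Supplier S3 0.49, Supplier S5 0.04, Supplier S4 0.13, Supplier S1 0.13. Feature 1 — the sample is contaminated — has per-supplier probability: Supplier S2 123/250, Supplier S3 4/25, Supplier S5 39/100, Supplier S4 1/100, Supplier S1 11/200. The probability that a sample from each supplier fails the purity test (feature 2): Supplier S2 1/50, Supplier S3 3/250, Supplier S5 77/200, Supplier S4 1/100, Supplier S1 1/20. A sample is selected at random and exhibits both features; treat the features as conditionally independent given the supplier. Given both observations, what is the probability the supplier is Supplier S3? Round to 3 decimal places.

0.100

Compute prior × likelihood for every hypothesis:
  Supplier S2: 0.21 × 0.492 × 0.02 = 0.0020664
  Supplier S3: 0.49 × 0.16 × 0.012 = 0.0009408
  Supplier S5: 0.04 × 0.39 × 0.385 = 0.006006
  Supplier S4: 0.13 × 0.01 × 0.01 = 0.000013
  Supplier S1: 0.13 × 0.055 × 0.05 = 0.0003575
Normalizing constant = 0.0093837.
P(Supplier S3 | evidence) = 0.0009408 / 0.0093837 ≈ 0.100.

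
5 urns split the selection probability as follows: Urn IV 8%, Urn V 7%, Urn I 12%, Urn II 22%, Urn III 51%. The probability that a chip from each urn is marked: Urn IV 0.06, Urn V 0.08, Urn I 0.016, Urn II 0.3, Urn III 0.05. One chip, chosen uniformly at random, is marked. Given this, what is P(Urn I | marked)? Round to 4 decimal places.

Prior × likelihood for each hypothesis:
  Urn IV: 0.08 × 0.06 = 0.0048
  Urn V: 0.07 × 0.08 = 0.0056
  Urn I: 0.12 × 0.016 = 0.00192
  Urn II: 0.22 × 0.3 = 0.066
  Urn III: 0.51 × 0.05 = 0.0255
Total = 0.10382.
P(Urn I | evidence) = 0.00192 / 0.10382 ≈ 0.0185.

0.0185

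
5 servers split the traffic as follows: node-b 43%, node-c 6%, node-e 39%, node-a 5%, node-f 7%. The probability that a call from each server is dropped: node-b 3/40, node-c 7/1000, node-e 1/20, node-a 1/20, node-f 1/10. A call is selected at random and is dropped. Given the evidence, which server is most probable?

Compute prior × likelihood for every hypothesis:
  node-b: 0.43 × 0.075 = 0.03225
  node-c: 0.06 × 0.007 = 0.00042
  node-e: 0.39 × 0.05 = 0.0195
  node-a: 0.05 × 0.05 = 0.0025
  node-f: 0.07 × 0.1 = 0.007
Total = 0.06167.
Largest term belongs to node-b, so node-b is most probable.

node-b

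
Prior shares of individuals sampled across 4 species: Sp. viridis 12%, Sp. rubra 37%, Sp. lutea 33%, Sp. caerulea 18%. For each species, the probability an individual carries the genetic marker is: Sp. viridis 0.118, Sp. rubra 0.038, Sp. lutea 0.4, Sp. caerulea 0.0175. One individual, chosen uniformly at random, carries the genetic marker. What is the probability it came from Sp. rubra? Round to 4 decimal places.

0.0861

Compute prior × likelihood for every hypothesis:
  Sp. viridis: 0.12 × 0.118 = 0.01416
  Sp. rubra: 0.37 × 0.038 = 0.01406
  Sp. lutea: 0.33 × 0.4 = 0.132
  Sp. caerulea: 0.18 × 0.0175 = 0.00315
Normalizing constant = 0.16337.
P(Sp. rubra | evidence) = 0.01406 / 0.16337 ≈ 0.0861.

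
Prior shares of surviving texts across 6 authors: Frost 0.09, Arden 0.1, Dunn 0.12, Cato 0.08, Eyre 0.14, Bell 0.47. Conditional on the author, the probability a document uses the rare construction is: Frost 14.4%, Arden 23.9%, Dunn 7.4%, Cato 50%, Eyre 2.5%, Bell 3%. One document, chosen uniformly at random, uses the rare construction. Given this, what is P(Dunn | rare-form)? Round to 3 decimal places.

Prior × likelihood for each hypothesis:
  Frost: 0.09 × 0.144 = 0.01296
  Arden: 0.1 × 0.239 = 0.0239
  Dunn: 0.12 × 0.074 = 0.00888
  Cato: 0.08 × 0.5 = 0.04
  Eyre: 0.14 × 0.025 = 0.0035
  Bell: 0.47 × 0.03 = 0.0141
Sum = 0.10334.
P(Dunn | evidence) = 0.00888 / 0.10334 ≈ 0.086.

0.086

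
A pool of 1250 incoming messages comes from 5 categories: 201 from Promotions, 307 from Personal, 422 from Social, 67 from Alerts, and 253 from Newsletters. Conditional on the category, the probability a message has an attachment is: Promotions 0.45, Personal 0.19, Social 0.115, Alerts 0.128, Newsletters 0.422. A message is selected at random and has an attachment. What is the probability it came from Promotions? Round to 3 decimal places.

Prior × likelihood for each hypothesis:
  Promotions: 0.1608 × 0.45 = 0.07236
  Personal: 0.2456 × 0.19 = 0.046664
  Social: 0.3376 × 0.115 = 0.038824
  Alerts: 0.0536 × 0.128 = 0.0068608
  Newsletters: 0.2024 × 0.422 = 0.0854128
Total = 0.2501216.
P(Promotions | evidence) = 0.07236 / 0.2501216 ≈ 0.289.

0.289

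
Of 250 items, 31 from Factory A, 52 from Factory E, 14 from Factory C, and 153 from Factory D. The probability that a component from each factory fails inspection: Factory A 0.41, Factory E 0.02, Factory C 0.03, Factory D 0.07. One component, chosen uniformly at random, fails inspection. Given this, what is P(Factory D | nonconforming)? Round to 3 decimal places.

By Bayes' rule, posterior ∝ prior × likelihood:
  Factory A: 0.124 × 0.41 = 0.05084
  Factory E: 0.208 × 0.02 = 0.00416
  Factory C: 0.056 × 0.03 = 0.00168
  Factory D: 0.612 × 0.07 = 0.04284
Normalizing constant = 0.09952.
P(Factory D | evidence) = 0.04284 / 0.09952 ≈ 0.430.

0.430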